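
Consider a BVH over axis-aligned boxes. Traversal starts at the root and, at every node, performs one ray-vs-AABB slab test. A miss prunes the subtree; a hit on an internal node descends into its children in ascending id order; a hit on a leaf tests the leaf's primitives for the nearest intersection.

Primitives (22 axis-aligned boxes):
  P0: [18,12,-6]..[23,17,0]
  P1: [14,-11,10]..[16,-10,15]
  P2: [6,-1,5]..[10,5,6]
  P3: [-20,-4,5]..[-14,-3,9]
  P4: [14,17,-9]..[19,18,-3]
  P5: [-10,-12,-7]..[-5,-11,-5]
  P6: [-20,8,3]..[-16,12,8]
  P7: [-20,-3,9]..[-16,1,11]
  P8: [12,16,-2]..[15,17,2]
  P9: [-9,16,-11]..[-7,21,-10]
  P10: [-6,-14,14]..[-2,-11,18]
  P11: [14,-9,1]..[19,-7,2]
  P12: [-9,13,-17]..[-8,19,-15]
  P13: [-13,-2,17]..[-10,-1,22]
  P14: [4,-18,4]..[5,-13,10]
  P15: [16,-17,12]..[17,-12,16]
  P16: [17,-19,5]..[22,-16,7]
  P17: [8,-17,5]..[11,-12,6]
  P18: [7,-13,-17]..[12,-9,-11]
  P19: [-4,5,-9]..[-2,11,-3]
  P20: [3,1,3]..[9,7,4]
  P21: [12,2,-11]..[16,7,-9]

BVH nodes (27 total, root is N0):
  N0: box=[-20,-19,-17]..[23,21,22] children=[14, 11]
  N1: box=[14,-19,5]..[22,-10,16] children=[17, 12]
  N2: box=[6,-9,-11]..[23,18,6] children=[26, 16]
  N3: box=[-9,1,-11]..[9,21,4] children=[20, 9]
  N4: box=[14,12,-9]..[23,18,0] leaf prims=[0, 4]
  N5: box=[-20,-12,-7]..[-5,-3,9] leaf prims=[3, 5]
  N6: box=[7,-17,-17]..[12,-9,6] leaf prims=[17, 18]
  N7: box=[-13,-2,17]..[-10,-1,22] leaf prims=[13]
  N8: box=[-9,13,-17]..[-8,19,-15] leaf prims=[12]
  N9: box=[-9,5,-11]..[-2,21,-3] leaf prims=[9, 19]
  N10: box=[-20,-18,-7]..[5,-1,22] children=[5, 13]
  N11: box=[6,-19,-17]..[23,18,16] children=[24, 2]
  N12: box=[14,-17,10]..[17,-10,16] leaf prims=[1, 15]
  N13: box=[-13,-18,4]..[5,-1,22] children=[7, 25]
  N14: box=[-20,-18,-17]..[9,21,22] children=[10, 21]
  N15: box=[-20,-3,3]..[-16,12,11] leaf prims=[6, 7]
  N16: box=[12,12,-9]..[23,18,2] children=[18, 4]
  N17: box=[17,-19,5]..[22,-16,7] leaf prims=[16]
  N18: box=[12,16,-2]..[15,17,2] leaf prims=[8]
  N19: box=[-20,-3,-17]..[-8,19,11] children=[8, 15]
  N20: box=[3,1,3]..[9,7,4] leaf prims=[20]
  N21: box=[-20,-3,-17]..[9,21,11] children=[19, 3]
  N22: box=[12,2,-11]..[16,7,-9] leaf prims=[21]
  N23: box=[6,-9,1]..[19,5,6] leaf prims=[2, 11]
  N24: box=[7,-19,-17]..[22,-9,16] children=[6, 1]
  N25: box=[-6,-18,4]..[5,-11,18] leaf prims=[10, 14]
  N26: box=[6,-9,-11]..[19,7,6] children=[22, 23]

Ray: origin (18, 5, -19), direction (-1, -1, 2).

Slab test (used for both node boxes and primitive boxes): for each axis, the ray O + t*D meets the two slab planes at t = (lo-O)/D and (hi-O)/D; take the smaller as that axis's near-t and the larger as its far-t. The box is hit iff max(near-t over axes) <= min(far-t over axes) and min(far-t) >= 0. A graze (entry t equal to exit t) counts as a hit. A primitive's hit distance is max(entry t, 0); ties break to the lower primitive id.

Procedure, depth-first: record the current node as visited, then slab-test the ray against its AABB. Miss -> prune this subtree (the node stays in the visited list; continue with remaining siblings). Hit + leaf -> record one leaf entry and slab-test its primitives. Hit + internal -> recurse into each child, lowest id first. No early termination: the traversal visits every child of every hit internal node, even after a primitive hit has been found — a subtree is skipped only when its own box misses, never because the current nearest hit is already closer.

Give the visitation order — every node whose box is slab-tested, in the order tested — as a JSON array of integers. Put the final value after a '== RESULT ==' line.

Trace the traversal:
N0 x:[-5,38] y:[-16,24] z:[1,41/2] -> hit [1,41/2], descend [11, 14]
  N11 x:[-5,12] y:[-13,24] z:[1,35/2] -> hit [1,12], descend [2, 24]
    N2 x:[-5,12] y:[-13,14] z:[4,25/2] -> hit [4,12], descend [16, 26]
      N16 x:[-5,6] y:[-13,-7] z:[5,21/2] -> miss, prune
      N26 x:[-1,12] y:[-2,14] z:[4,25/2] -> hit [4,12], descend [22, 23]
        N22 x:[2,6] y:[-2,3] z:[4,5] -> miss, prune
        N23 x:[-1,12] y:[0,14] z:[10,25/2] -> hit [10,12] leaf, test {P2(miss), P11(miss)}
    N24 x:[-4,11] y:[14,24] z:[1,35/2] -> miss, prune
  N14 x:[9,38] y:[-16,23] z:[1,41/2] -> hit [9,41/2], descend [10, 21]
    N10 x:[13,38] y:[6,23] z:[6,41/2] -> hit [13,41/2], descend [5, 13]
      N5 x:[23,38] y:[8,17] z:[6,14] -> miss, prune
      N13 x:[13,31] y:[6,23] z:[23/2,41/2] -> hit [13,41/2], descend [7, 25]
        N7 x:[28,31] y:[6,7] z:[18,41/2] -> miss, prune
        N25 x:[13,24] y:[16,23] z:[23/2,37/2] -> hit [16,37/2] leaf, test {P10(miss), P14(miss)}
    N21 x:[9,38] y:[-16,8] z:[1,15] -> miss, prune

15 AABB tests over nodes [0, 11, 2, 16, 26, 22, 23, 24, 14, 10, 5, 13, 7, 25, 21]; 2 leaves entered; closest miss.

== RESULT ==
[0, 11, 2, 16, 26, 22, 23, 24, 14, 10, 5, 13, 7, 25, 21]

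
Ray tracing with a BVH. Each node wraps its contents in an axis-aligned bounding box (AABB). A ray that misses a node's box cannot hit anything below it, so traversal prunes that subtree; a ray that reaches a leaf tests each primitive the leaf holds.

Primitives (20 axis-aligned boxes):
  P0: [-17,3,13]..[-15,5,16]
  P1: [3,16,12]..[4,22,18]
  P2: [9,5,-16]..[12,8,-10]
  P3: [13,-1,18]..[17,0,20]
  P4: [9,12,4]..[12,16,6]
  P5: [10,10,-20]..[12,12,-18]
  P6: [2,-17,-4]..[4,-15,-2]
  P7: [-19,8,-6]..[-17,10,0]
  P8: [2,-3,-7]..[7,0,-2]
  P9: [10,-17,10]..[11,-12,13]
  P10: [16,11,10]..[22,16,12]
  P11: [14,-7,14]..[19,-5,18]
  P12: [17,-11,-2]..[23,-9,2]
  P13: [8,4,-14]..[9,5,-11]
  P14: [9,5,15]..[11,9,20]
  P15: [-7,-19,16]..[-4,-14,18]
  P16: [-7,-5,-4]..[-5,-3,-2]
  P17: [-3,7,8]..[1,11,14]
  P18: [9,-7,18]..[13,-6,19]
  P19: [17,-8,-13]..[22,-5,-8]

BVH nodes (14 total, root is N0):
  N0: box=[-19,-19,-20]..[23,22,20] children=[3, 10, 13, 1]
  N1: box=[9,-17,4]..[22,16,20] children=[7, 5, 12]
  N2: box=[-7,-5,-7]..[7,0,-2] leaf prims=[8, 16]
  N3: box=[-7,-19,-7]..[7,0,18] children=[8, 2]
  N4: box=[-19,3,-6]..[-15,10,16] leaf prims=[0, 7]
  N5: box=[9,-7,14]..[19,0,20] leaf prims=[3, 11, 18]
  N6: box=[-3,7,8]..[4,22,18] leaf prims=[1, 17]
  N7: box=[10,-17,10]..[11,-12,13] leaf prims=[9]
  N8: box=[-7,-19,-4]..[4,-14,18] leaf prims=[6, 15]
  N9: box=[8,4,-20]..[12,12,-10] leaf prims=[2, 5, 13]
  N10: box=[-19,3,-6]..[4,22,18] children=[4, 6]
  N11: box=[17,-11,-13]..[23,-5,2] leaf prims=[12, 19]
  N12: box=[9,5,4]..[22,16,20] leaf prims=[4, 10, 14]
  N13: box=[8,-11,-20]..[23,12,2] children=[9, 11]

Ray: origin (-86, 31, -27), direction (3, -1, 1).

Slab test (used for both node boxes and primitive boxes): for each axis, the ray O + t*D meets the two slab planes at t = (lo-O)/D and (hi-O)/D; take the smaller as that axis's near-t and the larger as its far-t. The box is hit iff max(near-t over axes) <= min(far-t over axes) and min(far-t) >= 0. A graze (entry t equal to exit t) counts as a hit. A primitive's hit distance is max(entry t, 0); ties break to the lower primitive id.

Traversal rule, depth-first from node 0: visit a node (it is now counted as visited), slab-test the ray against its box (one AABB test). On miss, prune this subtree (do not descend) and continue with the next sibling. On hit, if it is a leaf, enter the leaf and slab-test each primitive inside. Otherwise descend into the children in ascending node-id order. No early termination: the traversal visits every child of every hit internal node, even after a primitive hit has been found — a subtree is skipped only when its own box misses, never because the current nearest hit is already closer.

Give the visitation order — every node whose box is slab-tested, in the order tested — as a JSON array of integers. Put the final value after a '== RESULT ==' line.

Trace the traversal:
N0 x:[67/3,109/3] y:[9,50] z:[7,47] -> hit [67/3,109/3], descend [1, 3, 10, 13]
  N1 x:[95/3,36] y:[15,48] z:[31,47] -> hit [95/3,36], descend [5, 7, 12]
    N5 x:[95/3,35] y:[31,38] z:[41,47] -> miss, prune
    N7 x:[32,97/3] y:[43,48] z:[37,40] -> miss, prune
    N12 x:[95/3,36] y:[15,26] z:[31,47] -> miss, prune
  N3 x:[79/3,31] y:[31,50] z:[20,45] -> hit [31,31], descend [2, 8]
    N2 x:[79/3,31] y:[31,36] z:[20,25] -> miss, prune
    N8 x:[79/3,30] y:[45,50] z:[23,45] -> miss, prune
  N10 x:[67/3,30] y:[9,28] z:[21,45] -> hit [67/3,28], descend [4, 6]
    N4 x:[67/3,71/3] y:[21,28] z:[21,43] -> hit [67/3,71/3] leaf, test {P0(miss), P7@t=67/3}
    N6 x:[83/3,30] y:[9,24] z:[35,45] -> miss, prune
  N13 x:[94/3,109/3] y:[19,42] z:[7,29] -> miss, prune

Summary -> nodes [0, 1, 5, 7, 12, 3, 2, 8, 10, 4, 6, 13]; box-tests=12; leaf-entries=1; first=P7

== RESULT ==
[0, 1, 5, 7, 12, 3, 2, 8, 10, 4, 6, 13]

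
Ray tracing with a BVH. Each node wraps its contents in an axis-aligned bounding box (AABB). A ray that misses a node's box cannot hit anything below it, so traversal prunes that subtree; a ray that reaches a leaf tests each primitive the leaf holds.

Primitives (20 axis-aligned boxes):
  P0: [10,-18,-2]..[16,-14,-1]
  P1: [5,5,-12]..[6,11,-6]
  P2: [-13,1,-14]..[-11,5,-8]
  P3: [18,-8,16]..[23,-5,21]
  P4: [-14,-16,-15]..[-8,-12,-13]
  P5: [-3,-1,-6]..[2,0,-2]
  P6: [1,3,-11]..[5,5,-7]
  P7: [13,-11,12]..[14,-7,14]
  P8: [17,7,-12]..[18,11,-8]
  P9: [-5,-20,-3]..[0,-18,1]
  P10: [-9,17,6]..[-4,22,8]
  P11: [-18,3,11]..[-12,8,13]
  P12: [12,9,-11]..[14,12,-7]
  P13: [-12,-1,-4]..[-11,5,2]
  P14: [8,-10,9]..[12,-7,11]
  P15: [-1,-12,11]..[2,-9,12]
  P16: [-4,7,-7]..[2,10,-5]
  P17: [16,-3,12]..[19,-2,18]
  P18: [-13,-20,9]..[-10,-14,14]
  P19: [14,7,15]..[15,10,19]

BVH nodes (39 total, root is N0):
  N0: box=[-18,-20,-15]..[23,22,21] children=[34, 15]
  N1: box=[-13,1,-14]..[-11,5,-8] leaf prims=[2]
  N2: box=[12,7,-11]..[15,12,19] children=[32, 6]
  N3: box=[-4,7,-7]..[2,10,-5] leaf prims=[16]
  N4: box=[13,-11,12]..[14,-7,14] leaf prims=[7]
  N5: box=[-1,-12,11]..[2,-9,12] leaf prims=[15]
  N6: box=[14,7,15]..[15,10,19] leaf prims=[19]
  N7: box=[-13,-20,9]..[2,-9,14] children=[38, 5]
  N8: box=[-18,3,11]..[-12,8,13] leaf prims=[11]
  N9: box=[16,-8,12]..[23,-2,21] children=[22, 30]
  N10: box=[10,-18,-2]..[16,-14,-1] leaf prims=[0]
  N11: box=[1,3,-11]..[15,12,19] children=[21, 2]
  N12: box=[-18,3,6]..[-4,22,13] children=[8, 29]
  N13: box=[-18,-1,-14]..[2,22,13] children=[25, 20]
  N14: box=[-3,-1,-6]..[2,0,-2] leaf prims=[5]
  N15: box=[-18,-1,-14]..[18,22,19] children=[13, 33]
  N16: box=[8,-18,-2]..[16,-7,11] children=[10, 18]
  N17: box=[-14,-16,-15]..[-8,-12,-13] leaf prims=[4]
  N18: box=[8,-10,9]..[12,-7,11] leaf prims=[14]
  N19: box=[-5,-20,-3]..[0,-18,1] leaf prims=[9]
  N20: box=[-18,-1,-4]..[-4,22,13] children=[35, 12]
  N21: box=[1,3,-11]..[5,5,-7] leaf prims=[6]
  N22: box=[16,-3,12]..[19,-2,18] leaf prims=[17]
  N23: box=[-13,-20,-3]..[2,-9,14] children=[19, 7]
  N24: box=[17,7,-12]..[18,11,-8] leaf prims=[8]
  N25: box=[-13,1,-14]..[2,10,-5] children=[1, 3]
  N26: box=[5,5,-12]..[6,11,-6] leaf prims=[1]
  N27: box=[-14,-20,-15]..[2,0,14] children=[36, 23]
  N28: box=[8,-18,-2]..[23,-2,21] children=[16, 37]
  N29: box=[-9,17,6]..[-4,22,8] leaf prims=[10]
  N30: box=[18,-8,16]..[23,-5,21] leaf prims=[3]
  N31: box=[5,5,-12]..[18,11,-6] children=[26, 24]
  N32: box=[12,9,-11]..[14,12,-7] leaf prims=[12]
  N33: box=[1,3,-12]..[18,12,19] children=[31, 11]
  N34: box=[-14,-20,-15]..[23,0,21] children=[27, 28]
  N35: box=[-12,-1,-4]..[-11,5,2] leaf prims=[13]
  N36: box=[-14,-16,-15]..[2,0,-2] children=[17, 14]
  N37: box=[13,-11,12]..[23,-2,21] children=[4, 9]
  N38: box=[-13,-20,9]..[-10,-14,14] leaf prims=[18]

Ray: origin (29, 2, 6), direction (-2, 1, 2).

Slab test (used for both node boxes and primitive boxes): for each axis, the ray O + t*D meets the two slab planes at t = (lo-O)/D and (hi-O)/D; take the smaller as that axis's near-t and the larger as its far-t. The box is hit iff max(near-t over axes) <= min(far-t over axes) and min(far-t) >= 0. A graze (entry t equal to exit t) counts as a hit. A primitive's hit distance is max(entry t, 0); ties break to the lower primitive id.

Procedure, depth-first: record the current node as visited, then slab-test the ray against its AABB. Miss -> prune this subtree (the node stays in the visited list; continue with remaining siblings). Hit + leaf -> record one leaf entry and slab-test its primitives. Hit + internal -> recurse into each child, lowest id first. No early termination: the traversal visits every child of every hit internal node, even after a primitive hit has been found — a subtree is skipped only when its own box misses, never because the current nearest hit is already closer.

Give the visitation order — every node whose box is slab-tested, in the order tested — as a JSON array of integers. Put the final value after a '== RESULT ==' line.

Walk:
N0 x:[3,47/2] y:[-22,20] z:[-21/2,15/2] -> hit [3,15/2], descend [15, 34]
  N15 x:[11/2,47/2] y:[-3,20] z:[-10,13/2] -> hit [11/2,13/2], descend [13, 33]
    N13 x:[27/2,47/2] y:[-3,20] z:[-10,7/2] -> miss, prune
    N33 x:[11/2,14] y:[1,10] z:[-9,13/2] -> hit [11/2,13/2], descend [11, 31]
      N11 x:[7,14] y:[1,10] z:[-17/2,13/2] -> miss, prune
      N31 x:[11/2,12] y:[3,9] z:[-9,-6] -> miss, prune
  N34 x:[3,43/2] y:[-22,-2] z:[-21/2,15/2] -> miss, prune

7 AABB tests over nodes [0, 15, 13, 33, 11, 31, 34]; 0 leaves entered; closest miss.

== RESULT ==
[0, 15, 13, 33, 11, 31, 34]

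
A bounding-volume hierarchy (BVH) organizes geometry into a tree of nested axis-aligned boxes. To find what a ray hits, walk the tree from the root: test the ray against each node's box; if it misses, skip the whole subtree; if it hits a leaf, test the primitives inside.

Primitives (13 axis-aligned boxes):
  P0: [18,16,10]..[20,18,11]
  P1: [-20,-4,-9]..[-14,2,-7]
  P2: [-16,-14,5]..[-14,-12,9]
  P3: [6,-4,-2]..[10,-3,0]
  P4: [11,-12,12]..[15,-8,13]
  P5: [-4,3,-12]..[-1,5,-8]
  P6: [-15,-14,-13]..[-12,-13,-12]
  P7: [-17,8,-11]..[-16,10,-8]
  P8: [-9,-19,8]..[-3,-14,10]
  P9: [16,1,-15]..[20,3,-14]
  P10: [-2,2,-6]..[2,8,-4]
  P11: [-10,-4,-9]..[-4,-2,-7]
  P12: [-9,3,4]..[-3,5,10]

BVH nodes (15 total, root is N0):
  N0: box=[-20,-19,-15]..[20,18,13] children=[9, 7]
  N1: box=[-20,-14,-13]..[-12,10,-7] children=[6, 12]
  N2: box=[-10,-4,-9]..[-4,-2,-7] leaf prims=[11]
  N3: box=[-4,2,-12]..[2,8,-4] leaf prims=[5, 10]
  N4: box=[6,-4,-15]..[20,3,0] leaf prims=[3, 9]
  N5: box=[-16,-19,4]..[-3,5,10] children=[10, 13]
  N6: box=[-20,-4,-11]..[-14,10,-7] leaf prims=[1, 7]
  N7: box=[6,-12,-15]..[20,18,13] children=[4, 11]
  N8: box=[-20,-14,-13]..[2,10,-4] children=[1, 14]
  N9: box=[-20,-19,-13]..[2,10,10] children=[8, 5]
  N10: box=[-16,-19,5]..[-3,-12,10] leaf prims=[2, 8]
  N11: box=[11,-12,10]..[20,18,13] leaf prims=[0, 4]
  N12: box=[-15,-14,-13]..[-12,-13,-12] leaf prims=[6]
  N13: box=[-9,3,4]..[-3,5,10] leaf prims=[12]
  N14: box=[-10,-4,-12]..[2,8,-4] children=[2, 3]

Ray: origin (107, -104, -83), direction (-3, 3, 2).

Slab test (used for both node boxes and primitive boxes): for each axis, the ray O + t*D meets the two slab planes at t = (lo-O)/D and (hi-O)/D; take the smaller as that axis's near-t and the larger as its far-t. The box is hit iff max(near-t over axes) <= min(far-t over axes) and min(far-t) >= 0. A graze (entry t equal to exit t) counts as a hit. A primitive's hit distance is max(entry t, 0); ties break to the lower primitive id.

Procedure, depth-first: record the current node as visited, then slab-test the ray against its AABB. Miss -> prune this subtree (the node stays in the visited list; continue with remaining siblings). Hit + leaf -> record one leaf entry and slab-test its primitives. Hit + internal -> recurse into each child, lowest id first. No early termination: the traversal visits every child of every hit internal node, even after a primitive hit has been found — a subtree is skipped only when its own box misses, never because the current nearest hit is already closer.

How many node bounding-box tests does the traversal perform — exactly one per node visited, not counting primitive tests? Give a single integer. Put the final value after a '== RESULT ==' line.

Walk:
N0 x:[29,127/3] y:[85/3,122/3] z:[34,48] -> hit [34,122/3], descend [7, 9]
  N7 x:[29,101/3] y:[92/3,122/3] z:[34,48] -> miss, prune
  N9 x:[35,127/3] y:[85/3,38] z:[35,93/2] -> hit [35,38], descend [5, 8]
    N5 x:[110/3,41] y:[85/3,109/3] z:[87/2,93/2] -> miss, prune
    N8 x:[35,127/3] y:[30,38] z:[35,79/2] -> hit [35,38], descend [1, 14]
      N1 x:[119/3,127/3] y:[30,38] z:[35,38] -> miss, prune
      N14 x:[35,39] y:[100/3,112/3] z:[71/2,79/2] -> hit [71/2,112/3], descend [2, 3]
        N2 x:[37,39] y:[100/3,34] z:[37,38] -> miss, prune
        N3 x:[35,37] y:[106/3,112/3] z:[71/2,79/2] -> hit [71/2,37] leaf, test {P5@t=36, P10(miss)}

9 AABB tests over nodes [0, 7, 9, 5, 8, 1, 14, 2, 3]; 1 leaf entered; closest P5.

== RESULT ==
9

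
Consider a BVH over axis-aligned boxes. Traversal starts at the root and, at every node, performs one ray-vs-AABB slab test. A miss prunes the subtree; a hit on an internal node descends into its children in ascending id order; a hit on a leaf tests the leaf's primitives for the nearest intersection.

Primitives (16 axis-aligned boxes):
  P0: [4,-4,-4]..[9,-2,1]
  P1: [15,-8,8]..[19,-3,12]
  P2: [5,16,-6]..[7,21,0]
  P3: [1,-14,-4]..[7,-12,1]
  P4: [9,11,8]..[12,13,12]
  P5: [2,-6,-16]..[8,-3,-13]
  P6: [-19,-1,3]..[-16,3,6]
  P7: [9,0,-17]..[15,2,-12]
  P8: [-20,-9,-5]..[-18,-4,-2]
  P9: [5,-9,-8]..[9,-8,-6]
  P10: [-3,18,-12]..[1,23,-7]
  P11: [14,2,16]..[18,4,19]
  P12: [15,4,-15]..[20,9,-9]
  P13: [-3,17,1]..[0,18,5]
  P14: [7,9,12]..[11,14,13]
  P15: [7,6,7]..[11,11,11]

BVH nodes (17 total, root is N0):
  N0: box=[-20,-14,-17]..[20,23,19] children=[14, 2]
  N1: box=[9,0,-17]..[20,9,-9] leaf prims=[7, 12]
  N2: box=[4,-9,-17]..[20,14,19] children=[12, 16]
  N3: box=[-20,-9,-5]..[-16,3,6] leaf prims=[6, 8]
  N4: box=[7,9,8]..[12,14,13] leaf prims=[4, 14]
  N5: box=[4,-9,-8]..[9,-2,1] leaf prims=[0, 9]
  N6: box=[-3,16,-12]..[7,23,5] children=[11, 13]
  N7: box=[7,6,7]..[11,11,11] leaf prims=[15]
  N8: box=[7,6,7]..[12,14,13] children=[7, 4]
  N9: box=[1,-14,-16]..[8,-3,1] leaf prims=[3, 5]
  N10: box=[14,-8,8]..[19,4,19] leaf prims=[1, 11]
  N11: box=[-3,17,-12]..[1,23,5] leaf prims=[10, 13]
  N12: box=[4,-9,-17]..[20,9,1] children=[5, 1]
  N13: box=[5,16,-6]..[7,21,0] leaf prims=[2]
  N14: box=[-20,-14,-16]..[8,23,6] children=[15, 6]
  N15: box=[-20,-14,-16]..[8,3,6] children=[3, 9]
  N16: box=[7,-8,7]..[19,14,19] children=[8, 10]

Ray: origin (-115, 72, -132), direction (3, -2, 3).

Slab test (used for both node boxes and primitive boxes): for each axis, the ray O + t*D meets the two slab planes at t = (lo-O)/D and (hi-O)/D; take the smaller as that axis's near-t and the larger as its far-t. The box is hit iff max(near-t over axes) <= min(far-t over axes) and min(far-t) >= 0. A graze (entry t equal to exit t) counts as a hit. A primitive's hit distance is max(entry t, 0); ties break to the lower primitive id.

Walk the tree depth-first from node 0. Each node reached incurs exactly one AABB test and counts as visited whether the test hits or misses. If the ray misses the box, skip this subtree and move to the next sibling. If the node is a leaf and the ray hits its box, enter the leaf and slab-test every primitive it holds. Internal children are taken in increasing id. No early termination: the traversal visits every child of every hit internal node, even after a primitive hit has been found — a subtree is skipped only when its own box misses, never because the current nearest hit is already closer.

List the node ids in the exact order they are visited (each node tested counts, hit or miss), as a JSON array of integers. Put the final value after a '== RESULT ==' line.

Traverse from the root:
N0 x:[95/3,45] y:[49/2,43] z:[115/3,151/3] -> hit [115/3,43], descend [2, 14]
  N2 x:[119/3,45] y:[29,81/2] z:[115/3,151/3] -> hit [119/3,81/2], descend [12, 16]
    N12 x:[119/3,45] y:[63/2,81/2] z:[115/3,133/3] -> hit [119/3,81/2], descend [1, 5]
      N1 x:[124/3,45] y:[63/2,36] z:[115/3,41] -> miss, prune
      N5 x:[119/3,124/3] y:[37,81/2] z:[124/3,133/3] -> miss, prune
    N16 x:[122/3,134/3] y:[29,40] z:[139/3,151/3] -> miss, prune
  N14 x:[95/3,41] y:[49/2,43] z:[116/3,46] -> hit [116/3,41], descend [6, 15]
    N6 x:[112/3,122/3] y:[49/2,28] z:[40,137/3] -> miss, prune
    N15 x:[95/3,41] y:[69/2,43] z:[116/3,46] -> hit [116/3,41], descend [3, 9]
      N3 x:[95/3,33] y:[69/2,81/2] z:[127/3,46] -> miss, prune
      N9 x:[116/3,41] y:[75/2,43] z:[116/3,133/3] -> hit [116/3,41] leaf, test {P3(miss), P5@t=39}

Visited [0, 2, 12, 1, 5, 16, 14, 6, 15, 3, 9]. Tests: 11 box, 1 leaf. Nearest: P5.

== RESULT ==
[0, 2, 12, 1, 5, 16, 14, 6, 15, 3, 9]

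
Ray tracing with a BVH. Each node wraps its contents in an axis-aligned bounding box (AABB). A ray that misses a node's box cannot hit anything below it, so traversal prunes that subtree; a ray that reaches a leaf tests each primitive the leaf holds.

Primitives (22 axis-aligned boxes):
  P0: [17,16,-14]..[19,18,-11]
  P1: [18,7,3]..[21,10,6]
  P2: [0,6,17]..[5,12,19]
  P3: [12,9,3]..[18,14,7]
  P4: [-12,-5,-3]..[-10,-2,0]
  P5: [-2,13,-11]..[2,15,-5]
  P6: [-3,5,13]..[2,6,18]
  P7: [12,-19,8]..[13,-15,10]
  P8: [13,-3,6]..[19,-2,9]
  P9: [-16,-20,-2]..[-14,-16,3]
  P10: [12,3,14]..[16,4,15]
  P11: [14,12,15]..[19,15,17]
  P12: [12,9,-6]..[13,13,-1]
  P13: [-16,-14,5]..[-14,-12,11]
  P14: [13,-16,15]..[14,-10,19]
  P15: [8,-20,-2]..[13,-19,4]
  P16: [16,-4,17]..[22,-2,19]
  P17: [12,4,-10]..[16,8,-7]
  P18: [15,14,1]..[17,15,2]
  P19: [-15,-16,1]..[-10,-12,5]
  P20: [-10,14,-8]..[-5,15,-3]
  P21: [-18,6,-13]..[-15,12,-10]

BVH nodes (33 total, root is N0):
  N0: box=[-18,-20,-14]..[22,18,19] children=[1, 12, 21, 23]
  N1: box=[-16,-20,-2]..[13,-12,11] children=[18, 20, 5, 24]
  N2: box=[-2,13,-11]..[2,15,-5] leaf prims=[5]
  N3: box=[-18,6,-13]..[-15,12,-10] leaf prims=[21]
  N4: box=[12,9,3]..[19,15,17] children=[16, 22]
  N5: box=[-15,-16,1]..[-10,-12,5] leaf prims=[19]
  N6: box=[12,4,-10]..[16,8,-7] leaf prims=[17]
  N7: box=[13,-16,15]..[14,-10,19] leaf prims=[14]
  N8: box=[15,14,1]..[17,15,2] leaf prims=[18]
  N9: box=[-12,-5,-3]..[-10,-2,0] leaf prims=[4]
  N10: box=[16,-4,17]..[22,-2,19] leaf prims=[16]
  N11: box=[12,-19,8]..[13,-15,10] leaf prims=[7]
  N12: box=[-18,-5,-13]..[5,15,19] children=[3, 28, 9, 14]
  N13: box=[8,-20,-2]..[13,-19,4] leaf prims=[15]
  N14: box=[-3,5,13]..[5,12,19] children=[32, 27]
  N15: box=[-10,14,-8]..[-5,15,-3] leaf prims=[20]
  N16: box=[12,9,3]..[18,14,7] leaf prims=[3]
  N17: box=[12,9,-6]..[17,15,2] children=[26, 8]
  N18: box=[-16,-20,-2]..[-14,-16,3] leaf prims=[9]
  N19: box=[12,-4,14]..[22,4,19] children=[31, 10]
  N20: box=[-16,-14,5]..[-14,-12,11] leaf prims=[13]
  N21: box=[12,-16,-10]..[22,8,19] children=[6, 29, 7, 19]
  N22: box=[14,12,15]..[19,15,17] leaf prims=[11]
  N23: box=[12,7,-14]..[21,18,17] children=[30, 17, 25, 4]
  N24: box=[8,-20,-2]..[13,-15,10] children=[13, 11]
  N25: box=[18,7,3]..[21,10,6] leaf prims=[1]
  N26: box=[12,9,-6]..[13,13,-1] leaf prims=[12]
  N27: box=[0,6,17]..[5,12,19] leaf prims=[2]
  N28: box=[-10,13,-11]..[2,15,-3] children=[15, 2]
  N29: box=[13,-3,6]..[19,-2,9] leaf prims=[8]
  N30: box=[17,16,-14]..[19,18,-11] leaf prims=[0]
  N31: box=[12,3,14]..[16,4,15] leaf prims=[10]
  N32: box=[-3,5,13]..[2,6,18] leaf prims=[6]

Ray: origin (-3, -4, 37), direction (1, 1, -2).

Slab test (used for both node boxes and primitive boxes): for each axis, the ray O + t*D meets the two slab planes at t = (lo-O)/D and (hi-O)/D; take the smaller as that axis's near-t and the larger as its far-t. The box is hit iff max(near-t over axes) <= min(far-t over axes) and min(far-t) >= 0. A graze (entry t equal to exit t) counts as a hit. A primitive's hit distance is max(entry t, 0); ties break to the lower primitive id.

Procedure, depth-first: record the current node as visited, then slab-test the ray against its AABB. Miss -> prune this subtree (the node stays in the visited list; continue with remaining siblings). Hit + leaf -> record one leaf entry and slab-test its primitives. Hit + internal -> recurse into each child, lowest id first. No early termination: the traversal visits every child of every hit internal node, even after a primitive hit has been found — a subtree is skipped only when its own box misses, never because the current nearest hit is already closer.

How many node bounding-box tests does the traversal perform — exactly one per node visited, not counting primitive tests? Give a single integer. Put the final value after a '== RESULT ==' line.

Traverse from the root:
N0 x:[-15,25] y:[-16,22] z:[9,51/2] -> hit [9,22], descend [1, 12, 21, 23]
  N1 x:[-13,16] y:[-16,-8] z:[13,39/2] -> miss, prune
  N12 x:[-15,8] y:[-1,19] z:[9,25] -> miss, prune
  N21 x:[15,25] y:[-12,12] z:[9,47/2] -> miss, prune
  N23 x:[15,24] y:[11,22] z:[10,51/2] -> hit [15,22], descend [4, 17, 25, 30]
    N4 x:[15,22] y:[13,19] z:[10,17] -> hit [15,17], descend [16, 22]
      N16 x:[15,21] y:[13,18] z:[15,17] -> hit [15,17] leaf, test {P3@t=15}
      N22 x:[17,22] y:[16,19] z:[10,11] -> miss, prune
    N17 x:[15,20] y:[13,19] z:[35/2,43/2] -> hit [35/2,19], descend [8, 26]
      N8 x:[18,20] y:[18,19] z:[35/2,18] -> hit [18,18] leaf, test {P18@t=18}
      N26 x:[15,16] y:[13,17] z:[19,43/2] -> miss, prune
    N25 x:[21,24] y:[11,14] z:[31/2,17] -> miss, prune
    N30 x:[20,22] y:[20,22] z:[24,51/2] -> miss, prune

13 AABB tests over nodes [0, 1, 12, 21, 23, 4, 16, 22, 17, 8, 26, 25, 30]; 2 leaves entered; closest P3.

== RESULT ==
13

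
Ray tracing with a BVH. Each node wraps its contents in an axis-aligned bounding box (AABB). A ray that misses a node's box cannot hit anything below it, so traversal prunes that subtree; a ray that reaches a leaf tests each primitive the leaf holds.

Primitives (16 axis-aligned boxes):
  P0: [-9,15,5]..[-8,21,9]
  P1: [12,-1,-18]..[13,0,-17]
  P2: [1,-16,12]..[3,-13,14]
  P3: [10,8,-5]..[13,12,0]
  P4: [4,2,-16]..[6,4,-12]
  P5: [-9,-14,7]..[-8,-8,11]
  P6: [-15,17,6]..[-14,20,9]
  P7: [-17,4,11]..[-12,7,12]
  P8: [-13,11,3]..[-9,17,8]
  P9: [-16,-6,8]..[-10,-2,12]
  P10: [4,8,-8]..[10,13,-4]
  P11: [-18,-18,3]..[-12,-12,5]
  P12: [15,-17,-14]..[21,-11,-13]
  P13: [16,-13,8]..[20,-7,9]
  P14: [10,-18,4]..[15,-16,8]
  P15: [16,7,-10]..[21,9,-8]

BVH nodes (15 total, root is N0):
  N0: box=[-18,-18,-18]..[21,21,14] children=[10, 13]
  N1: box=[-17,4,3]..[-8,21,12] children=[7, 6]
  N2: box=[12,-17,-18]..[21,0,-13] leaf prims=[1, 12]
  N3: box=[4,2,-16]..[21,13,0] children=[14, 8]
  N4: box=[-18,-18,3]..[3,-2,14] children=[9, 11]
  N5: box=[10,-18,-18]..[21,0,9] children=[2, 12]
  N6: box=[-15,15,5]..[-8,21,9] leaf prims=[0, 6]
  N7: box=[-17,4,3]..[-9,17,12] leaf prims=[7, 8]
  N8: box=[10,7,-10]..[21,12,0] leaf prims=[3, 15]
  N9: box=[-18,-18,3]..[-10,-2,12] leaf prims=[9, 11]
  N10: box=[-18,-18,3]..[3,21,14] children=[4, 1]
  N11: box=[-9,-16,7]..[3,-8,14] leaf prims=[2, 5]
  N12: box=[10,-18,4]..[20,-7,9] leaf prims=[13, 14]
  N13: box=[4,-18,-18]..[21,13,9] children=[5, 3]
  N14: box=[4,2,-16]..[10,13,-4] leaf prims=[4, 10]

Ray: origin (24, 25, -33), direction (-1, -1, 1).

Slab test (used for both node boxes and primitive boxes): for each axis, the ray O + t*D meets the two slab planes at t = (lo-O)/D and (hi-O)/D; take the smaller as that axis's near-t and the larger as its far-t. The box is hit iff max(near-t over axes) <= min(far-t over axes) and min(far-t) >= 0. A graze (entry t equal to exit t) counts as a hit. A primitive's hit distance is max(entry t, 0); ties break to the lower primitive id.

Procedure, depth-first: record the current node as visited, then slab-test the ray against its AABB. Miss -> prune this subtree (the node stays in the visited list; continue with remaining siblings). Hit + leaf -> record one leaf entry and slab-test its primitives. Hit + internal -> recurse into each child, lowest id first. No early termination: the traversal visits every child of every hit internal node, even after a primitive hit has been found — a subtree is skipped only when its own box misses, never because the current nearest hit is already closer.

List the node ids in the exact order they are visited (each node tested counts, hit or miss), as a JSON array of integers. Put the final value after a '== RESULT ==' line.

Traverse from the root:
N0 x:[3,42] y:[4,43] z:[15,47] -> hit [15,42], descend [10, 13]
  N10 x:[21,42] y:[4,43] z:[36,47] -> hit [36,42], descend [1, 4]
    N1 x:[32,41] y:[4,21] z:[36,45] -> miss, prune
    N4 x:[21,42] y:[27,43] z:[36,47] -> hit [36,42], descend [9, 11]
      N9 x:[34,42] y:[27,43] z:[36,45] -> hit [36,42] leaf, test {P9(miss), P11@t=37}
      N11 x:[21,33] y:[33,41] z:[40,47] -> miss, prune
  N13 x:[3,20] y:[12,43] z:[15,42] -> hit [15,20], descend [3, 5]
    N3 x:[3,20] y:[12,23] z:[17,33] -> hit [17,20], descend [8, 14]
      N8 x:[3,14] y:[13,18] z:[23,33] -> miss, prune
      N14 x:[14,20] y:[12,23] z:[17,29] -> hit [17,20] leaf, test {P4(miss), P10(miss)}
    N5 x:[3,14] y:[25,43] z:[15,42] -> miss, prune

Visited [0, 10, 1, 4, 9, 11, 13, 3, 8, 14, 5]. Tests: 11 box, 2 leaf. Nearest: P11.

== RESULT ==
[0, 10, 1, 4, 9, 11, 13, 3, 8, 14, 5]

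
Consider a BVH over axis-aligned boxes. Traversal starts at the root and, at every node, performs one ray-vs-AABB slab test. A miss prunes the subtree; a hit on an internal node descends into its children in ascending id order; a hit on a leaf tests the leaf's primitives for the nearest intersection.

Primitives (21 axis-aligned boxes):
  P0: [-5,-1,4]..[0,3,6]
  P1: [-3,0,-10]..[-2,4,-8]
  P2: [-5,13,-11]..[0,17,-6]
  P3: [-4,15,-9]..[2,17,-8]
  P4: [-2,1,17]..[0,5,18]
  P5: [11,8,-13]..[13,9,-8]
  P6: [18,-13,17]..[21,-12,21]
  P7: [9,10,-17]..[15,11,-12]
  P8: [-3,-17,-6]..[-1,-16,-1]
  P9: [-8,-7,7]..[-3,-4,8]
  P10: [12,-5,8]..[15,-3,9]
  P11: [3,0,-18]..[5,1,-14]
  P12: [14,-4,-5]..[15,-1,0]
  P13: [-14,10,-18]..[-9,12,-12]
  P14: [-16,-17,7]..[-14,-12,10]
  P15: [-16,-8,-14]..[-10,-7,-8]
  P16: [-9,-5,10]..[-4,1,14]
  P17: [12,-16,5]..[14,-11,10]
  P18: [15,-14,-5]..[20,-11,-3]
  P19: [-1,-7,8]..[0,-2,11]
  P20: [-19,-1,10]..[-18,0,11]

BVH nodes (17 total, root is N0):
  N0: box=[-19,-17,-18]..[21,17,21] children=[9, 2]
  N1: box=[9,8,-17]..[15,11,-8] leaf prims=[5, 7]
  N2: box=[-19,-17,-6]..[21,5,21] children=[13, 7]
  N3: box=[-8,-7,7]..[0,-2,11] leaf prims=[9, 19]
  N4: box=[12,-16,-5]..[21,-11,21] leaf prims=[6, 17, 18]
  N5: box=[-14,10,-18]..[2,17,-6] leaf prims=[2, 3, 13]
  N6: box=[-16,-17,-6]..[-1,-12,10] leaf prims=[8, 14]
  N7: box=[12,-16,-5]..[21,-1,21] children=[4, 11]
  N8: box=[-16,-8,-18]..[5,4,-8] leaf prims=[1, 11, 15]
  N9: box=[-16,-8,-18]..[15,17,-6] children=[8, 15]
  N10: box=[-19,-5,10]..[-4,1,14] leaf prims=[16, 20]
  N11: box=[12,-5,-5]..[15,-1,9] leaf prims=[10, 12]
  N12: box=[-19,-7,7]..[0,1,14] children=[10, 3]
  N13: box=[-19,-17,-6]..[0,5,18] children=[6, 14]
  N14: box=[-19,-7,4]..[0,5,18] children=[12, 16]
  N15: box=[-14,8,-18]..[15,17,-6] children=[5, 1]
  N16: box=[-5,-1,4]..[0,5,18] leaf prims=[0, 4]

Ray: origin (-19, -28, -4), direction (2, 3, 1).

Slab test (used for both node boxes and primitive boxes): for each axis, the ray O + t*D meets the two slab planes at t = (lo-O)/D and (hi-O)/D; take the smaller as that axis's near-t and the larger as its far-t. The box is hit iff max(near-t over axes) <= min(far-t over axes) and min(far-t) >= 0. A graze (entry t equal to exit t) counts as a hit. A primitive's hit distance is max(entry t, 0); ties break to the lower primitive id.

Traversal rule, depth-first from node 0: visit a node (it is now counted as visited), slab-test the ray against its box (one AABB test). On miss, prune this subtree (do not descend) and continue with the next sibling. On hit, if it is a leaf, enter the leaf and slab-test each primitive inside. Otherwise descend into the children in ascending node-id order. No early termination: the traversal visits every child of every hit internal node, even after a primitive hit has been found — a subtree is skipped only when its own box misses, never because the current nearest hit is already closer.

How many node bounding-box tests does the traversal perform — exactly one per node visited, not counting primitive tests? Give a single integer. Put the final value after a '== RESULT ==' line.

Walk:
N0 x:[0,20] y:[11/3,15] z:[-14,25] -> hit [11/3,15], descend [2, 9]
  N2 x:[0,20] y:[11/3,11] z:[-2,25] -> hit [11/3,11], descend [7, 13]
    N7 x:[31/2,20] y:[4,9] z:[-1,25] -> miss, prune
    N13 x:[0,19/2] y:[11/3,11] z:[-2,22] -> hit [11/3,19/2], descend [6, 14]
      N6 x:[3/2,9] y:[11/3,16/3] z:[-2,14] -> hit [11/3,16/3] leaf, test {P8(miss), P14(miss)}
      N14 x:[0,19/2] y:[7,11] z:[8,22] -> hit [8,19/2], descend [12, 16]
        N12 x:[0,19/2] y:[7,29/3] z:[11,18] -> miss, prune
        N16 x:[7,19/2] y:[9,11] z:[8,22] -> hit [9,19/2] leaf, test {P0@t=9, P4(miss)}
  N9 x:[3/2,17] y:[20/3,15] z:[-14,-2] -> miss, prune

Visited [0, 2, 7, 13, 6, 14, 12, 16, 9]. Tests: 9 box, 2 leaf. Nearest: P0.

== RESULT ==
9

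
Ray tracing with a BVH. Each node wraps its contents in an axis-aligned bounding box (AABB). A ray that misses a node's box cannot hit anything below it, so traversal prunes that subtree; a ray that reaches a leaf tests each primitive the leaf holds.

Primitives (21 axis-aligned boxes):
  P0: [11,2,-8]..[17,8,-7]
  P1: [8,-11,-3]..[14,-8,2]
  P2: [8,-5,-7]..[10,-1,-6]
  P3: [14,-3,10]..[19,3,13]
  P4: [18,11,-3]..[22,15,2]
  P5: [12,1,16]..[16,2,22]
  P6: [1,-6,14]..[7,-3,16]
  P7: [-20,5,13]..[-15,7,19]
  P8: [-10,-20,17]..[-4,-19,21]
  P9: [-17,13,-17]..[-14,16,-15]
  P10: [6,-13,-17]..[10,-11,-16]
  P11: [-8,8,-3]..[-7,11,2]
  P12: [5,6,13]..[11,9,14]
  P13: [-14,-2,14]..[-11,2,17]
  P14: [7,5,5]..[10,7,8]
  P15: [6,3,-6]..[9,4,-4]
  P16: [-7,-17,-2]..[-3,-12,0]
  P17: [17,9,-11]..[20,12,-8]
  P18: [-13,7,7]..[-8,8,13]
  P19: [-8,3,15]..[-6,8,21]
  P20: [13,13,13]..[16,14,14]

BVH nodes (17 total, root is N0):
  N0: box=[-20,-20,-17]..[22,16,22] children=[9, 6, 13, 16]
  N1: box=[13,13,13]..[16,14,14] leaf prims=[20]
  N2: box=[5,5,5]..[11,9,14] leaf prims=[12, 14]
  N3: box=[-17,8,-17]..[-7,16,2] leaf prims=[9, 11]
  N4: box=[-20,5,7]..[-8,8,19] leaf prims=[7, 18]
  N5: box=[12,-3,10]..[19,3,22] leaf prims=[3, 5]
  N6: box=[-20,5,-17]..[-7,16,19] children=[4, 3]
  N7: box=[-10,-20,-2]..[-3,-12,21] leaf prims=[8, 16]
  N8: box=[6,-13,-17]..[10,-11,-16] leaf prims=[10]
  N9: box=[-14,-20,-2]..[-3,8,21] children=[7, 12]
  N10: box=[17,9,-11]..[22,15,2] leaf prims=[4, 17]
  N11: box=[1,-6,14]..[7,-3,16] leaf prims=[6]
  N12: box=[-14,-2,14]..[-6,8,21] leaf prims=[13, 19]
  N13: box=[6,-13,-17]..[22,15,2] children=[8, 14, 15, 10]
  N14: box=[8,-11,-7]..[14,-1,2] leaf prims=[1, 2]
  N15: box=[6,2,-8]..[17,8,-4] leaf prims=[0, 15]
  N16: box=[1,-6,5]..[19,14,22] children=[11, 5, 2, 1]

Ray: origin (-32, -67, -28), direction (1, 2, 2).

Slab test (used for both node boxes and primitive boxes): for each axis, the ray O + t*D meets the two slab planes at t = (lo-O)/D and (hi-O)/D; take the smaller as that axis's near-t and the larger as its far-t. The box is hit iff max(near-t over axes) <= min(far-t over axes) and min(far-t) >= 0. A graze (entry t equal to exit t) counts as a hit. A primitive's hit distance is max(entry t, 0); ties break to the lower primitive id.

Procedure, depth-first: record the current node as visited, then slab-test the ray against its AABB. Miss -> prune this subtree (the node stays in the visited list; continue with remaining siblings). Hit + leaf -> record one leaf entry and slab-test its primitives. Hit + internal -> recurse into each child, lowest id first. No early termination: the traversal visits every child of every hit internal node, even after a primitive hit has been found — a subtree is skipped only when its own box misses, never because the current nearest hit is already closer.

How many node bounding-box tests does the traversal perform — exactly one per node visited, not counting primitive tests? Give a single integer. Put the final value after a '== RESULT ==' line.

Traverse from the root:
N0 x:[12,54] y:[47/2,83/2] z:[11/2,25] -> hit [47/2,25], descend [6, 9, 13, 16]
  N6 x:[12,25] y:[36,83/2] z:[11/2,47/2] -> miss, prune
  N9 x:[18,29] y:[47/2,75/2] z:[13,49/2] -> hit [47/2,49/2], descend [7, 12]
    N7 x:[22,29] y:[47/2,55/2] z:[13,49/2] -> hit [47/2,49/2] leaf, test {P8@t=47/2, P16(miss)}
    N12 x:[18,26] y:[65/2,75/2] z:[21,49/2] -> miss, prune
  N13 x:[38,54] y:[27,41] z:[11/2,15] -> miss, prune
  N16 x:[33,51] y:[61/2,81/2] z:[33/2,25] -> miss, prune

Visited [0, 6, 9, 7, 12, 13, 16]. Tests: 7 box, 1 leaf. Nearest: P8.

== RESULT ==
7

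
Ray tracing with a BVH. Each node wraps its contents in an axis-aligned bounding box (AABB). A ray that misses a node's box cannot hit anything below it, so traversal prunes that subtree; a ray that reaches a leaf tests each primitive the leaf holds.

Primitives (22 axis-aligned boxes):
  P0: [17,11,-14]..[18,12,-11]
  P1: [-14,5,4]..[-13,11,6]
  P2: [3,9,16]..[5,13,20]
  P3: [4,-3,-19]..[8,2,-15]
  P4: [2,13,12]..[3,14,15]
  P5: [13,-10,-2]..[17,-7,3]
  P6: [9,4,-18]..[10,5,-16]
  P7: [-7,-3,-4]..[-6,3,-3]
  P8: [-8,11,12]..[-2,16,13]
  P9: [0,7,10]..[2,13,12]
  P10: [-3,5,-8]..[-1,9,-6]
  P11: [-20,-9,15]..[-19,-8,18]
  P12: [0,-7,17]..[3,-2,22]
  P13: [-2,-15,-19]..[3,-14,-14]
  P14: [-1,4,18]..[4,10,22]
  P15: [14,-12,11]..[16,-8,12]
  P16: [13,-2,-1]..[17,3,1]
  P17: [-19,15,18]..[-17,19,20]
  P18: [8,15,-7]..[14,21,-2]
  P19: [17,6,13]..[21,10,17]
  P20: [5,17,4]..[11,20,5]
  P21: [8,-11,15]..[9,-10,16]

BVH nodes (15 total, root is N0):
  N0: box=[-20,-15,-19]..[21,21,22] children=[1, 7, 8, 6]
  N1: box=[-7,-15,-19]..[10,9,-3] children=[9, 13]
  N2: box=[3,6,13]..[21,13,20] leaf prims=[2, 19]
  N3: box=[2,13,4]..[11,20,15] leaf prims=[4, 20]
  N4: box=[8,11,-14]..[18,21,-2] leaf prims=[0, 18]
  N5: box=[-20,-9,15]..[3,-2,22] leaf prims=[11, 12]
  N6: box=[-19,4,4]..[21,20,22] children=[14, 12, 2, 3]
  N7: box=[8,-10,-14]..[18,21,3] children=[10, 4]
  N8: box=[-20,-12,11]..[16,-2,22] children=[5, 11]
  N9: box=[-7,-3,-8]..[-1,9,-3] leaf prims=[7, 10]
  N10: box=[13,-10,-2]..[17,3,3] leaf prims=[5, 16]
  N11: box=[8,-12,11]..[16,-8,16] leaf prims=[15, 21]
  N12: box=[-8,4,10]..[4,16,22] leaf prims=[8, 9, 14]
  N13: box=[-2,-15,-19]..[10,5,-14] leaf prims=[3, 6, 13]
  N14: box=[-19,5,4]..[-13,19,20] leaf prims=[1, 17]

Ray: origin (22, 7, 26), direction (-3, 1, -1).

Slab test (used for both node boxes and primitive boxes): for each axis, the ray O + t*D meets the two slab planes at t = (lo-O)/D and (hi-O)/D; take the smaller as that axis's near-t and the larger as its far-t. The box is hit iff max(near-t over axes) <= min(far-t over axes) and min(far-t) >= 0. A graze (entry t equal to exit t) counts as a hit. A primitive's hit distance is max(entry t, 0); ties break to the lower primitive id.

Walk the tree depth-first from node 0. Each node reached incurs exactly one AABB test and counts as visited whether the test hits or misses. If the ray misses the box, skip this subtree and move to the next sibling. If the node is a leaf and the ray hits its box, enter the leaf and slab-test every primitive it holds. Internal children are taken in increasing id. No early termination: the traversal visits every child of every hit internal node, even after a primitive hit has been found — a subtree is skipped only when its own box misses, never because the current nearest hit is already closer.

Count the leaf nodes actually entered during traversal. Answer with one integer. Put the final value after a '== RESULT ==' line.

Trace the traversal:
N0 x:[1/3,14] y:[-22,14] z:[4,45] -> hit [4,14], descend [1, 6, 7, 8]
  N1 x:[4,29/3] y:[-22,2] z:[29,45] -> miss, prune
  N6 x:[1/3,41/3] y:[-3,13] z:[4,22] -> hit [4,13], descend [2, 3, 12, 14]
    N2 x:[1/3,19/3] y:[-1,6] z:[6,13] -> hit [6,6] leaf, test {P2@t=6, P19(miss)}
    N3 x:[11/3,20/3] y:[6,13] z:[11,22] -> miss, prune
    N12 x:[6,10] y:[-3,9] z:[4,16] -> hit [6,9] leaf, test {P8(miss), P9(miss), P14(miss)}
    N14 x:[35/3,41/3] y:[-2,12] z:[6,22] -> hit [35/3,12] leaf, test {P1(miss), P17(miss)}
  N7 x:[4/3,14/3] y:[-17,14] z:[23,40] -> miss, prune
  N8 x:[2,14] y:[-19,-9] z:[4,15] -> miss, prune

Summary -> nodes [0, 1, 6, 2, 3, 12, 14, 7, 8]; box-tests=9; leaf-entries=3; first=P2

== RESULT ==
3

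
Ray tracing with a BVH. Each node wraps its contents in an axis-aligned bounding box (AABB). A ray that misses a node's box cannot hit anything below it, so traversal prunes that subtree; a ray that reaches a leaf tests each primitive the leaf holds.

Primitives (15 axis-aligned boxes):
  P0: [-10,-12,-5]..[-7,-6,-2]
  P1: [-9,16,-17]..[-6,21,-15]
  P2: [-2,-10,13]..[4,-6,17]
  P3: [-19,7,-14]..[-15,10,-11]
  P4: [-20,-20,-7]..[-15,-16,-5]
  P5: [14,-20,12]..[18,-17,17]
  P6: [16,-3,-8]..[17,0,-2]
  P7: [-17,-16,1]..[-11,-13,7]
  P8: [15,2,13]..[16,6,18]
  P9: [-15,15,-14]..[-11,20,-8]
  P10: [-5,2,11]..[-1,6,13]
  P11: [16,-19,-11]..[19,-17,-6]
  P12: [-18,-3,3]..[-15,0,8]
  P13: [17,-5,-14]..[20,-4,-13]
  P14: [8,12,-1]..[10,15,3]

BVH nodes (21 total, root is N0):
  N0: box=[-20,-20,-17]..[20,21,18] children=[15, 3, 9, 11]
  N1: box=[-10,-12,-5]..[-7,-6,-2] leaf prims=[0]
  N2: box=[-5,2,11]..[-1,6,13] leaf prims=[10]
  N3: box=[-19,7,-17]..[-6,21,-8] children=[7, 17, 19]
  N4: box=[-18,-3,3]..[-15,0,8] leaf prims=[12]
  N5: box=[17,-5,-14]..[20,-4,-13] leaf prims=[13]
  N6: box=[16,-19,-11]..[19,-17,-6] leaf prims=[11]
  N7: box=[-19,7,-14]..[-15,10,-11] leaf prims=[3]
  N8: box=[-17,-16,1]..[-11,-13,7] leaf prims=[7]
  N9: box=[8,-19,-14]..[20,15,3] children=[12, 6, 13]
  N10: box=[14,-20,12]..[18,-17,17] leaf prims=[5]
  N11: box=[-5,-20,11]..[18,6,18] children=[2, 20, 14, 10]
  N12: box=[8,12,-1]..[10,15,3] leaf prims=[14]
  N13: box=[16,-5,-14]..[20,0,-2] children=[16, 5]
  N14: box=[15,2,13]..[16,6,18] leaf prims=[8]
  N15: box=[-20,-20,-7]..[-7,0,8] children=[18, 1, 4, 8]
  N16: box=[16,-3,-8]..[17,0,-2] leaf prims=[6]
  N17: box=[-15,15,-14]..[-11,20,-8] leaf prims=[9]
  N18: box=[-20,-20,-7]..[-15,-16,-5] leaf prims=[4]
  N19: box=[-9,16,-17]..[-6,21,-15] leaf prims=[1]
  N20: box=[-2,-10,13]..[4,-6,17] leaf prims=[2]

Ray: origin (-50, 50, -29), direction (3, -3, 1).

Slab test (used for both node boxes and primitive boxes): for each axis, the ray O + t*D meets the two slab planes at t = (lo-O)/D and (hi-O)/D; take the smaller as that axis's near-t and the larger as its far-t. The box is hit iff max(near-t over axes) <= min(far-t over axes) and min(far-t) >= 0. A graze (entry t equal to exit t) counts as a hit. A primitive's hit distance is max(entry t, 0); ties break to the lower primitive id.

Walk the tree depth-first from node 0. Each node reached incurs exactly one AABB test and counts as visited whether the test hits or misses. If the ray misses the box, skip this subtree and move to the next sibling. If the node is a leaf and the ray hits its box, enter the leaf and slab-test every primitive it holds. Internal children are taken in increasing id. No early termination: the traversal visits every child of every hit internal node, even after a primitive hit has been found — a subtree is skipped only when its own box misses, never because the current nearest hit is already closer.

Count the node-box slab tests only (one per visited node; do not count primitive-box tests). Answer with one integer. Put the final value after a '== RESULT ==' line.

Trace the traversal:
N0 x:[10,70/3] y:[29/3,70/3] z:[12,47] -> hit [12,70/3], descend [3, 9, 11, 15]
  N3 x:[31/3,44/3] y:[29/3,43/3] z:[12,21] -> hit [12,43/3], descend [7, 17, 19]
    N7 x:[31/3,35/3] y:[40/3,43/3] z:[15,18] -> miss, prune
    N17 x:[35/3,13] y:[10,35/3] z:[15,21] -> miss, prune
    N19 x:[41/3,44/3] y:[29/3,34/3] z:[12,14] -> miss, prune
  N9 x:[58/3,70/3] y:[35/3,23] z:[15,32] -> hit [58/3,23], descend [6, 12, 13]
    N6 x:[22,23] y:[67/3,23] z:[18,23] -> hit [67/3,23] leaf, test {P11@t=67/3}
    N12 x:[58/3,20] y:[35/3,38/3] z:[28,32] -> miss, prune
    N13 x:[22,70/3] y:[50/3,55/3] z:[15,27] -> miss, prune
  N11 x:[15,68/3] y:[44/3,70/3] z:[40,47] -> miss, prune
  N15 x:[10,43/3] y:[50/3,70/3] z:[22,37] -> miss, prune

order=[0, 3, 7, 17, 19, 9, 6, 12, 13, 11, 15]  |boxes|=11  |leaves|=1  hit=P11

== RESULT ==
11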